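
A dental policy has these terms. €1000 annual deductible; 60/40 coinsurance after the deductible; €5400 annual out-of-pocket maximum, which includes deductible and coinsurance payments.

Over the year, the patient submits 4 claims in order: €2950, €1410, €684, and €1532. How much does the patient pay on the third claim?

Claim 1 — €2950: €1000 to deductible, leaving €1950; coinsurance €1950 × 40% = €780. Cost to patient: €1780. OOP to date €1780.
Claim 2 — €1410: deductible already satisfied, so patient's share is 40% × €1410 = €564. Cost to patient: €564. OOP to date €2344.
Claim 3 — €684: deductible already satisfied, so patient's share is 40% × €684 = €273.60. Cost to patient: €273.60. OOP to date €2617.60.

€273.60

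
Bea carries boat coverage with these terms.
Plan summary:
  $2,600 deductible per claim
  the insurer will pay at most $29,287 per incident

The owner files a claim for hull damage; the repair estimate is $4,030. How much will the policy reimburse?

Subtract the deductible: $4,030 − $2,600 = $1,430.
$1,430 is within the $29,287 limit, so the insurer pays $1,430.

$1,430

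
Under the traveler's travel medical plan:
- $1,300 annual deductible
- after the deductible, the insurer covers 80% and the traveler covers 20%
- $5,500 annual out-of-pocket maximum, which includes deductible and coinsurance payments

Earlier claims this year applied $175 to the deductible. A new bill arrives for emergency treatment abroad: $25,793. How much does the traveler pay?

$5,325

Remaining deductible: $1,300 − $175 = $1,125.
That leaves $25,793 − $1,125 = $24,668 for coinsurance.
20% of $24,668 = $4,933.60 falls to the traveler.
Traveler responsibility before any cap: $1,125 + $4,933.60 = $6,058.60.
That would bring total out-of-pocket to $6,233.60, past the $5,500 cap. The traveler is capped at $5,500 − $175 = $5,325 on this claim.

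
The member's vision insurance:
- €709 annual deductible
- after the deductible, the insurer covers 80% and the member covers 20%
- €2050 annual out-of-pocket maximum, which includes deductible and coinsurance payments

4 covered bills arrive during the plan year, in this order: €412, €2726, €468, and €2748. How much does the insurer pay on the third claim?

€374.40

Bill 1, €412: fully absorbed by the deductible. Cost to member: €412. OOP to date €412. Plan pays €412 − €412 = €0.
Bill 2, €2726: €297 finishes the deductible; €2429 goes to coinsurance; 20% of €2429 = €485.80. Member pays €782.80; OOP now €1194.80. Plan pays €2726 − €782.80 = €1943.20.
Bill 3, €468: deductible met; 20% of €468 = €93.60. Member pays €93.60; OOP now €1288.40. Insurer: €468 − €93.60 = €374.40.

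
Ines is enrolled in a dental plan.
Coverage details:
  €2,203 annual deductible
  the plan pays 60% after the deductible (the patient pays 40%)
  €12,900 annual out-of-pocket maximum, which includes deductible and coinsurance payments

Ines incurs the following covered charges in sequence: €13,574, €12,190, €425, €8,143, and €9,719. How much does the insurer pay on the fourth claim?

Bill 1, €13,574: deductible takes €2,203, €11,371 remains; coinsurance €11,371 × 40% = €4,548.40. Patient owes €6,751.40 (running OOP €6,751.40). Insurer: €13,574 − €6,751.40 = €6,822.60.
Bill 2, €12,190: deductible met; 40% of €12,190 = €4,876. Patient pays €4,876; OOP now €11,627.40. Plan pays €12,190 − €4,876 = €7,314.
Bill 3, €425: deductible already satisfied, so patient's share is 40% × €425 = €170. Patient pays €170; OOP now €11,797.40. Insurer: €425 − €170 = €255.
Bill 4, €8,143: 40% coinsurance on €8,143 = €3,257.20. OOP would hit €15,054.60 > €12,900, so the cap limits the patient to €12,900 − €11,797.40 = €1,102.60. Insurer: €8,143 − €1,102.60 = €7,040.40.

€7,040.40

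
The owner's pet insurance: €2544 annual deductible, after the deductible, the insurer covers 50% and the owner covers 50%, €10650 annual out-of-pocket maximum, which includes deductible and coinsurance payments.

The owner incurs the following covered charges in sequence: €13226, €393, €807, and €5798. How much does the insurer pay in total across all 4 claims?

Claim 1 — €13226: €2544 finishes the deductible; €10682 goes to coinsurance; coinsurance €10682 × 50% = €5341. Cost to owner: €7885. OOP to date €7885. Insurer: €13226 − €7885 = €5341.
Claim 2 — €393: 50% coinsurance on €393 = €196.50. Owner pays €196.50; OOP now €8081.50. Plan pays €393 − €196.50 = €196.50.
Claim 3 — €807: deductible already satisfied, so owner's share is 50% × €807 = €403.50. Cost to owner: €403.50. OOP to date €8485. Plan pays €807 − €403.50 = €403.50.
Claim 4 — €5798: 50% coinsurance on €5798 = €2899. OOP would hit €11384 > €10650, so the cap limits the owner to €10650 − €8485 = €2165. Insurer: €5798 − €2165 = €3633.
Insurer total: €5341 + €196.50 + €403.50 + €3633 = €9574.

€9574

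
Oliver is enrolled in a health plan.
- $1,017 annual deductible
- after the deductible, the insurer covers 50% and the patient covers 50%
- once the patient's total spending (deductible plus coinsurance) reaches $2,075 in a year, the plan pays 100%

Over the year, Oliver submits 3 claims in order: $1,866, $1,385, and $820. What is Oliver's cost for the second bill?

Claim 1 — $1,866: $1,017 to deductible, leaving $849; patient's 50% is $424.50. Cost to patient: $1,441.50. OOP to date $1,441.50.
Claim 2 — $1,385: 50% coinsurance on $1,385 = $692.50. That would push OOP to $2,134, over the $2,075 cap, so patient pays $2,075 − $1,441.50 = $633.50.

$633.50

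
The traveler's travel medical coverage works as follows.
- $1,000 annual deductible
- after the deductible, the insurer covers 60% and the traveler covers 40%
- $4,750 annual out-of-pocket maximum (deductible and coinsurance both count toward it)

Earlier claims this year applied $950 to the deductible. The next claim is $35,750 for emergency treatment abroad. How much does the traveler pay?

Deductible still to meet: $1,000 − $950 = $50.
That leaves $35,750 − $50 = $35,700 for coinsurance.
Traveler's 40% share of $35,700 is $14,280.
Traveler responsibility before any cap: $50 + $14,280 = $14,330.
That would bring total out-of-pocket to $15,280, past the $4,750 cap. The traveler is capped at $4,750 − $950 = $3,800 on this claim.

$3,800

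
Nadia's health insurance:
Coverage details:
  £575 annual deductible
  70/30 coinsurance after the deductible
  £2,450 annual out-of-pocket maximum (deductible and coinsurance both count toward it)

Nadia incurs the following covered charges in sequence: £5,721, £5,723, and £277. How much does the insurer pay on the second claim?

Claim 1 — £5,721: £575 finishes the deductible; £5,146 goes to coinsurance; coinsurance £5,146 × 30% = £1,543.80. Patient owes £2,118.80 (running OOP £2,118.80). Plan pays £5,721 − £2,118.80 = £3,602.20.
Claim 2 — £5,723: deductible already satisfied, so patient's share is 30% × £5,723 = £1,716.90. OOP would hit £3,835.70 > £2,450, so the cap limits the patient to £2,450 − £2,118.80 = £331.20. Insurer: £5,723 − £331.20 = £5,391.80.

£5,391.80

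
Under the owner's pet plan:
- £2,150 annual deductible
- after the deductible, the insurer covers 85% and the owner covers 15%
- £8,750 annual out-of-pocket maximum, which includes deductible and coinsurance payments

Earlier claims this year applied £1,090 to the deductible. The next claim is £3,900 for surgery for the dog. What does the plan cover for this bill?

Deductible still to meet: £2,150 − £1,090 = £1,060.
That leaves £3,900 − £1,060 = £2,840 for coinsurance.
15% of £2,840 = £426 falls to the owner.
That puts the owner's cost at £1,060 + £426 = £1,486 before any cap.
Cumulative spending £1,090 + £1,486 = £2,576 stays under the £8,750 maximum.
The insurer covers the remainder: £3,900 − £1,486 = £2,414.

£2,414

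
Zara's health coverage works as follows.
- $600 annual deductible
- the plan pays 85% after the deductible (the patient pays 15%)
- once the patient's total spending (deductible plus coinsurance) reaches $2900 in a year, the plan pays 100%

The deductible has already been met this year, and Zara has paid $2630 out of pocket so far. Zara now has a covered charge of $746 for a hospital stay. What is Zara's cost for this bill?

With the deductible met, the entire $746 is subject to coinsurance.
Coinsurance: $746 × 15% = $111.90.
Year-to-date out-of-pocket becomes $2630 + $111.90 = $2741.90, still under the $2900 maximum, so no cap applies.

$111.90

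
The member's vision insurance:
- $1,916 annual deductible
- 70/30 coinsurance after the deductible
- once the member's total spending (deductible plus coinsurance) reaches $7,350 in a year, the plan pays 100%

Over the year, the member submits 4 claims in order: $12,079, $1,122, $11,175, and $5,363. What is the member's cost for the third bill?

Claim 1 ($12,079): deductible takes $1,916, $10,163 remains; 30% of $10,163 = $3,048.90. Cost to member: $4,964.90. OOP to date $4,964.90.
Claim 2 ($1,122): 30% coinsurance on $1,122 = $336.60. Cost to member: $336.60. OOP to date $5,301.50.
Claim 3 ($11,175): deductible met; 30% of $11,175 = $3,352.50. That would push OOP to $8,654, over the $7,350 cap, so member pays $7,350 − $5,301.50 = $2,048.50.

$2,048.50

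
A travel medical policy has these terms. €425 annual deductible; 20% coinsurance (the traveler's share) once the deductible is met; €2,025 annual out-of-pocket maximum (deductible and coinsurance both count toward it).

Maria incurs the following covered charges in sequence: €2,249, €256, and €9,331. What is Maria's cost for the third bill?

€1,184

Bill 1, €2,249: deductible takes €425, €1,824 remains; traveler's 20% is €364.80. Cost to traveler: €789.80. OOP to date €789.80.
Bill 2, €256: deductible met; 20% of €256 = €51.20. Traveler pays €51.20; OOP now €841.
Bill 3, €9,331: deductible already satisfied, so traveler's share is 20% × €9,331 = €1,866.20. Adding that to €841 gives €2,707.20, past the €2,025 cap; traveler pays only €2,025 − €841 = €1,184.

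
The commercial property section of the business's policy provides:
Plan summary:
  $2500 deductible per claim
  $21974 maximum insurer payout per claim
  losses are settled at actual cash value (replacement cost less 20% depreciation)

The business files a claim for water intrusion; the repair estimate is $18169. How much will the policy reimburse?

Depreciate 20%: the covered value is $18169 × 0.8 = $14535.20.
Less the $2500 deductible: $14535.20 − $2500 = $12035.20.
$12035.20 is within the $21974 limit, so the insurer pays $12035.20.

$12035.20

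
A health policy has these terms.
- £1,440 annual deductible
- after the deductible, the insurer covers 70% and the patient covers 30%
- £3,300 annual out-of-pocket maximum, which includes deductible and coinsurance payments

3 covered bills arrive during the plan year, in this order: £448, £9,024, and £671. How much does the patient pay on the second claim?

Claim 1 (£448): all of it applies to the deductible. Patient owes £448 (running OOP £448).
Claim 2 (£9,024): £992 to deductible, leaving £8,032; patient's 30% is £2,409.60. Together that's £992 + £2,409.60 = £3,401.60. Adding that to £448 gives £3,849.60, past the £3,300 cap; patient pays only £3,300 − £448 = £2,852.

£2,852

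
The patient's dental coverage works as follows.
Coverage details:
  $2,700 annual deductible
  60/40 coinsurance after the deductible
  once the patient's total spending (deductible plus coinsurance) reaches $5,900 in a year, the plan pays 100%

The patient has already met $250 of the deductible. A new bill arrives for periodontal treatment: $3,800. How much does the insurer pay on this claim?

$810

Deductible still to meet: $2,700 − $250 = $2,450.
After the $2,450 deductible portion, $3,800 − $2,450 = $1,350 is subject to coinsurance.
Coinsurance: $1,350 × 40% = $540.
Patient responsibility before any cap: $2,450 + $540 = $2,990.
Year-to-date out-of-pocket becomes $250 + $2,990 = $3,240, still under the $5,900 maximum, so no cap applies.
The plan picks up $3,800 − $2,990 = $810.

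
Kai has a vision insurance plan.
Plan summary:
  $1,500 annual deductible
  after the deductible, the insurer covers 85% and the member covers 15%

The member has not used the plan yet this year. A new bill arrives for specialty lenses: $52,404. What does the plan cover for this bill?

$43,268.40

Nothing has been paid toward the $1,500 deductible, so the first $1,500 of this charge is applied there.
After the $1,500 deductible portion, $52,404 − $1,500 = $50,904 is subject to coinsurance.
15% of $50,904 = $7,635.60 falls to the member.
Member responsibility: $1,500 + $7,635.60 = $9,135.60.
The insurer covers the remainder: $52,404 − $9,135.60 = $43,268.40.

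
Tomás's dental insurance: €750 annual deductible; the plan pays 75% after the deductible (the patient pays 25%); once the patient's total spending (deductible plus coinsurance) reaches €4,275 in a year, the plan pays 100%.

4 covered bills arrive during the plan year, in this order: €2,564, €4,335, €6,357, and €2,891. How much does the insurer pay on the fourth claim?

Claim 1 (€2,564): deductible takes €750, €1,814 remains; 25% of €1,814 = €453.50. Patient pays €1,203.50; OOP now €1,203.50. Insurer: €2,564 − €1,203.50 = €1,360.50.
Claim 2 (€4,335): deductible already satisfied, so patient's share is 25% × €4,335 = €1,083.75. Cost to patient: €1,083.75. OOP to date €2,287.25. Plan pays €4,335 − €1,083.75 = €3,251.25.
Claim 3 (€6,357): deductible met; 25% of €6,357 = €1,589.25. Patient pays €1,589.25; OOP now €3,876.50. Insurer: €6,357 − €1,589.25 = €4,767.75.
Claim 4 (€2,891): deductible met; 25% of €2,891 = €722.75. OOP would hit €4,599.25 > €4,275, so the cap limits the patient to €4,275 − €3,876.50 = €398.50. Plan pays €2,891 − €398.50 = €2,492.50.

€2,492.50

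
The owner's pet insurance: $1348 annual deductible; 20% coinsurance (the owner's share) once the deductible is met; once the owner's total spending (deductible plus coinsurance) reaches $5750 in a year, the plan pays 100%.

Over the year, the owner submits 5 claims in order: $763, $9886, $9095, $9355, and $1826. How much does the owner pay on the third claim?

$1819

Bill 1, $763: fully absorbed by the deductible. Owner owes $763 (running OOP $763).
Bill 2, $9886: $585 to deductible, leaving $9301; owner's 20% is $1860.20. Cost to owner: $2445.20. OOP to date $3208.20.
Bill 3, $9095: deductible already satisfied, so owner's share is 20% × $9095 = $1819. Cost to owner: $1819. OOP to date $5027.20.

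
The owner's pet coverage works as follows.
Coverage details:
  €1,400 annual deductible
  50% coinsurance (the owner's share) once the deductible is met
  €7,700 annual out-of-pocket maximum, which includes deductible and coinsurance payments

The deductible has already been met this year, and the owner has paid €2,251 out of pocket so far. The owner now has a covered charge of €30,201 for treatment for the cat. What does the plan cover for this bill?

The deductible is already satisfied, so the full bill goes to coinsurance.
50% of €30,201 = €15,100.50 falls to the owner.
That would bring total out-of-pocket to €17,351.50, past the €7,700 cap. The owner is capped at €7,700 − €2,251 = €5,449 on this claim.
The plan picks up €30,201 − €5,449 = €24,752.

€24,752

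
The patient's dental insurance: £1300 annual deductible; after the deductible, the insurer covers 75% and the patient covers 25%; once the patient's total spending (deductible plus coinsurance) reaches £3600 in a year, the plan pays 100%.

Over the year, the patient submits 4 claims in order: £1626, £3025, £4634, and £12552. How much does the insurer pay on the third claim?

Claim 1 (£1626): deductible takes £1300, £326 remains; 25% of £326 = £81.50. Patient pays £1381.50; OOP now £1381.50. Plan pays £1626 − £1381.50 = £244.50.
Claim 2 (£3025): deductible met; 25% of £3025 = £756.25. Patient owes £756.25 (running OOP £2137.75). Plan pays £3025 − £756.25 = £2268.75.
Claim 3 (£4634): 25% coinsurance on £4634 = £1158.50. Patient pays £1158.50; OOP now £3296.25. Insurer: £4634 − £1158.50 = £3475.50.

£3475.50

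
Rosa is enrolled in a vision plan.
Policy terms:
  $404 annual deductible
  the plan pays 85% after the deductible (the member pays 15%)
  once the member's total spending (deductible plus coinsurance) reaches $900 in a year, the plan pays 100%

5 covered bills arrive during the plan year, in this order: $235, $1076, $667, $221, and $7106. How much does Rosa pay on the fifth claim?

Claim 1 — $235: entire amount goes to the deductible. Cost to member: $235. OOP to date $235.
Claim 2 — $1076: deductible takes $169, $907 remains; member's 15% is $136.05. Member pays $305.05; OOP now $540.05.
Claim 3 — $667: 15% coinsurance on $667 = $100.05. Member pays $100.05; OOP now $640.10.
Claim 4 — $221: deductible already satisfied, so member's share is 15% × $221 = $33.15. Cost to member: $33.15. OOP to date $673.25.
Claim 5 — $7106: 15% coinsurance on $7106 = $1065.90. OOP would hit $1739.15 > $900, so the cap limits the member to $900 − $673.25 = $226.75.

$226.75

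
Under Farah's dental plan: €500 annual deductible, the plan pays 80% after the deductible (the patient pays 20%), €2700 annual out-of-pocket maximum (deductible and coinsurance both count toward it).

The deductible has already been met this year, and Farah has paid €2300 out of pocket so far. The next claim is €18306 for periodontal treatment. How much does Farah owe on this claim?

€400

The deductible is already satisfied, so the full bill goes to coinsurance.
20% of €18306 = €3661.20 falls to the patient.
Adding €3661.20 to the €2300 already spent would give €5961.20, which exceeds the €2700 cap; the patient pays just €2700 − €2300 = €400.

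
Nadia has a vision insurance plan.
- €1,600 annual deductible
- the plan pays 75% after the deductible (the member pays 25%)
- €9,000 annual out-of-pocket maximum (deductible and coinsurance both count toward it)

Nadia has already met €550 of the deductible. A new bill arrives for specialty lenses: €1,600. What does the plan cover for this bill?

€412.50

€550 of the €1,600 deductible is already met, leaving €1,050.
After the €1,050 deductible portion, €1,600 − €1,050 = €550 is subject to coinsurance.
Member's 25% share of €550 is €137.50.
Member responsibility before any cap: €1,050 + €137.50 = €1,187.50.
Cumulative spending €550 + €1,187.50 = €1,737.50 stays under the €9,000 maximum.
Insurer pays the balance: €1,600 − €1,187.50 = €412.50.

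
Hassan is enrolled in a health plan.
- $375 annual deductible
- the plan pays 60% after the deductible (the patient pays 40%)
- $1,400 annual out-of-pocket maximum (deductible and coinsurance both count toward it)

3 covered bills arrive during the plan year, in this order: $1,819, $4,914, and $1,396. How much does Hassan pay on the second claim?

$447.40

Claim 1 ($1,819): $375 to deductible, leaving $1,444; patient's 40% is $577.60. Patient pays $952.60; OOP now $952.60.
Claim 2 ($4,914): 40% coinsurance on $4,914 = $1,965.60. OOP would hit $2,918.20 > $1,400, so the cap limits the patient to $1,400 − $952.60 = $447.40.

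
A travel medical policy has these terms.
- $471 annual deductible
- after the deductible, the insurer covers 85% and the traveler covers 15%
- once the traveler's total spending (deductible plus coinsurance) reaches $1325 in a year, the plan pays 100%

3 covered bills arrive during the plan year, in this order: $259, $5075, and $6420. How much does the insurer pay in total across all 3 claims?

Claim 1 ($259): entire amount goes to the deductible. Traveler owes $259 (running OOP $259). Insurer: $259 − $259 = $0.
Claim 2 ($5075): $212 finishes the deductible; $4863 goes to coinsurance; 15% of $4863 = $729.45. Cost to traveler: $941.45. OOP to date $1200.45. Insurer: $5075 − $941.45 = $4133.55.
Claim 3 ($6420): 15% coinsurance on $6420 = $963. OOP would hit $2163.45 > $1325, so the cap limits the traveler to $1325 − $1200.45 = $124.55. Plan pays $6420 − $124.55 = $6295.45.
Insurer total: $0 + $4133.55 + $6295.45 = $10429.

$10429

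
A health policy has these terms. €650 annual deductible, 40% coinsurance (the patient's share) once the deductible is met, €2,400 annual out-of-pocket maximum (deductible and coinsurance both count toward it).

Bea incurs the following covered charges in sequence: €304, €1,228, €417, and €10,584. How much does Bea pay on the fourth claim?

€1,230.40

Claim 1 (€304): all of it applies to the deductible. Patient pays €304; OOP now €304.
Claim 2 (€1,228): deductible takes €346, €882 remains; patient's 40% is €352.80. Patient owes €698.80 (running OOP €1,002.80).
Claim 3 (€417): deductible met; 40% of €417 = €166.80. Cost to patient: €166.80. OOP to date €1,169.60.
Claim 4 (€10,584): 40% coinsurance on €10,584 = €4,233.60. OOP would hit €5,403.20 > €2,400, so the cap limits the patient to €2,400 − €1,169.60 = €1,230.40.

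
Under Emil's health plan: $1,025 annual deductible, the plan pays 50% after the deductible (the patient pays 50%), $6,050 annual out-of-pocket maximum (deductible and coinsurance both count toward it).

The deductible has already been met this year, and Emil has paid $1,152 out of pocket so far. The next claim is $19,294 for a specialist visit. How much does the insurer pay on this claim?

With the deductible met, the entire $19,294 is subject to coinsurance.
Patient's 50% share of $19,294 is $9,647.
Adding $9,647 to the $1,152 already spent would give $10,799, which exceeds the $6,050 cap; the patient pays just $6,050 − $1,152 = $4,898.
The insurer covers the remainder: $19,294 − $4,898 = $14,396.

$14,396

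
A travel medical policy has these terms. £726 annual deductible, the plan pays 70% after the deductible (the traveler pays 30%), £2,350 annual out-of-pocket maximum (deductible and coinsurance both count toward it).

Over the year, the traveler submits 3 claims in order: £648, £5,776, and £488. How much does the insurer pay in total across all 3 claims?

Claim 1 (£648): fully absorbed by the deductible. Traveler pays £648; OOP now £648. Insurer: £648 − £648 = £0.
Claim 2 (£5,776): £78 finishes the deductible; £5,698 goes to coinsurance; coinsurance £5,698 × 30% = £1,709.40. Together that's £78 + £1,709.40 = £1,787.40. Adding that to £648 gives £2,435.40, past the £2,350 cap; traveler pays only £2,350 − £648 = £1,702. Plan pays £5,776 − £1,702 = £4,074.
Claim 3 (£488): deductible met; 30% of £488 = £146.40. Adding that to £2,350 gives £2,496.40, past the £2,350 cap; traveler pays only £2,350 − £2,350 = £0. Insurer: £488 − £0 = £488.
Insurer total: £0 + £4,074 + £488 = £4,562.

£4,562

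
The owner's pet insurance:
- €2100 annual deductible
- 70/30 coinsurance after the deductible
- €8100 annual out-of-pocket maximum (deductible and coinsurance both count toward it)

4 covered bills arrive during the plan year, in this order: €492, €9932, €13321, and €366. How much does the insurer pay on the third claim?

Bill 1, €492: all of it applies to the deductible. Owner owes €492 (running OOP €492). Insurer: €492 − €492 = €0.
Bill 2, €9932: €1608 to deductible, leaving €8324; 30% of €8324 = €2497.20. Owner owes €4105.20 (running OOP €4597.20). Insurer: €9932 − €4105.20 = €5826.80.
Bill 3, €13321: deductible met; 30% of €13321 = €3996.30. That would push OOP to €8593.50, over the €8100 cap, so owner pays €8100 − €4597.20 = €3502.80. Insurer: €13321 − €3502.80 = €9818.20.

€9818.20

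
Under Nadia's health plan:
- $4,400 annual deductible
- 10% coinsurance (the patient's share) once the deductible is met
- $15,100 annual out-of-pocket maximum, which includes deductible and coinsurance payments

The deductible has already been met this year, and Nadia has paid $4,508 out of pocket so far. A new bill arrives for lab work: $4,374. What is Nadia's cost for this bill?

$437.40

With the deductible met, the entire $4,374 is subject to coinsurance.
Patient's 10% share of $4,374 is $437.40.
Cumulative spending $4,508 + $437.40 = $4,945.40 stays under the $15,100 maximum.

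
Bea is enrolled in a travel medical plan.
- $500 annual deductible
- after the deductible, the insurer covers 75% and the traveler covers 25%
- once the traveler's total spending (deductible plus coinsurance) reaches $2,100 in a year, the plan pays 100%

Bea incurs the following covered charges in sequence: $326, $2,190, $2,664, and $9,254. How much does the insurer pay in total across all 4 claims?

$12,334

#1 ($326): entire amount goes to the deductible. Cost to traveler: $326. OOP to date $326. Insurer: $326 − $326 = $0.
#2 ($2,190): $174 to deductible, leaving $2,016; coinsurance $2,016 × 25% = $504. Traveler owes $678 (running OOP $1,004). Insurer: $2,190 − $678 = $1,512.
#3 ($2,664): 25% coinsurance on $2,664 = $666. Traveler pays $666; OOP now $1,670. Plan pays $2,664 − $666 = $1,998.
#4 ($9,254): deductible already satisfied, so traveler's share is 25% × $9,254 = $2,313.50. Adding that to $1,670 gives $3,983.50, past the $2,100 cap; traveler pays only $2,100 − $1,670 = $430. Plan pays $9,254 − $430 = $8,824.
Insurer total: $0 + $1,512 + $1,998 + $8,824 = $12,334.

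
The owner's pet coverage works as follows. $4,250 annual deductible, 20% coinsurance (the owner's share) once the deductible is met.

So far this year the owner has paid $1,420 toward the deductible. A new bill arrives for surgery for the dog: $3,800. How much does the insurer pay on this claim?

$776

$1,420 of the $4,250 deductible is already met, leaving $2,830.
That leaves $3,800 − $2,830 = $970 for coinsurance.
20% of $970 = $194 falls to the owner.
Owner responsibility: $2,830 + $194 = $3,024.
Insurer pays the balance: $3,800 − $3,024 = $776.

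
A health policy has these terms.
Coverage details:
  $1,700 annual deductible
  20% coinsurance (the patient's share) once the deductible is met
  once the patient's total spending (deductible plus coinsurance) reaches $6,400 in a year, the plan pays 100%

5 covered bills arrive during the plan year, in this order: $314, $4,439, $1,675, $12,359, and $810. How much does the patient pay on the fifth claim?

$162

Claim 1 — $314: entire amount goes to the deductible. Patient owes $314 (running OOP $314).
Claim 2 — $4,439: $1,386 to deductible, leaving $3,053; coinsurance $3,053 × 20% = $610.60. Patient pays $1,996.60; OOP now $2,310.60.
Claim 3 — $1,675: deductible already satisfied, so patient's share is 20% × $1,675 = $335. Patient owes $335 (running OOP $2,645.60).
Claim 4 — $12,359: 20% coinsurance on $12,359 = $2,471.80. Patient pays $2,471.80; OOP now $5,117.40.
Claim 5 — $810: 20% coinsurance on $810 = $162. Patient owes $162 (running OOP $5,279.40).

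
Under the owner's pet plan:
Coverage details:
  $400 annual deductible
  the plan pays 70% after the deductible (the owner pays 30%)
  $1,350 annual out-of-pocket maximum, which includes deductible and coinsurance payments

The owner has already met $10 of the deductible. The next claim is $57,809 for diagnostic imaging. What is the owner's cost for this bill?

Remaining deductible: $400 − $10 = $390.
That leaves $57,809 − $390 = $57,419 for coinsurance.
Coinsurance: $57,419 × 30% = $17,225.70.
Owner responsibility before any cap: $390 + $17,225.70 = $17,615.70.
Year-to-date out-of-pocket would reach $10 + $17,615.70 = $17,625.70, above the $1,350 maximum, so the owner pays only $1,350 − $10 = $1,340.

$1,340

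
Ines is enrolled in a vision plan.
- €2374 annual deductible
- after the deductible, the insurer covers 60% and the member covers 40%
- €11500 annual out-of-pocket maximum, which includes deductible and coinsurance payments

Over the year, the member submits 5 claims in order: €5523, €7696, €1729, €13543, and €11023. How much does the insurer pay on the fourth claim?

Bill 1, €5523: deductible takes €2374, €3149 remains; 40% of €3149 = €1259.60. Member owes €3633.60 (running OOP €3633.60). Insurer: €5523 − €3633.60 = €1889.40.
Bill 2, €7696: deductible already satisfied, so member's share is 40% × €7696 = €3078.40. Cost to member: €3078.40. OOP to date €6712. Plan pays €7696 − €3078.40 = €4617.60.
Bill 3, €1729: 40% coinsurance on €1729 = €691.60. Member owes €691.60 (running OOP €7403.60). Plan pays €1729 − €691.60 = €1037.40.
Bill 4, €13543: 40% coinsurance on €13543 = €5417.20. OOP would hit €12820.80 > €11500, so the cap limits the member to €11500 − €7403.60 = €4096.40. Insurer: €13543 − €4096.40 = €9446.60.

€9446.60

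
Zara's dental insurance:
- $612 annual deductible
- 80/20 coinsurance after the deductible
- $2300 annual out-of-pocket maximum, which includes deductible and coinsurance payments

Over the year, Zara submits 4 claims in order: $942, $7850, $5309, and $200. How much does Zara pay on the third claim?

$52

Claim 1 — $942: $612 to deductible, leaving $330; coinsurance $330 × 20% = $66. Cost to patient: $678. OOP to date $678.
Claim 2 — $7850: 20% coinsurance on $7850 = $1570. Patient owes $1570 (running OOP $2248).
Claim 3 — $5309: 20% coinsurance on $5309 = $1061.80. That would push OOP to $3309.80, over the $2300 cap, so patient pays $2300 − $2248 = $52.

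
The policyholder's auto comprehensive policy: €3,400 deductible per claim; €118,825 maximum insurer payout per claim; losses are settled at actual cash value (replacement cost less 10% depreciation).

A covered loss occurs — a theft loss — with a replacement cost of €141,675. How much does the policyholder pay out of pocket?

At 10% depreciation, ACV = €141,675 − €14,167.50 = €127,507.50.
Subtract the deductible: €127,507.50 − €3,400 = €124,107.50.
€124,107.50 exceeds the €118,825 limit, so the insurer pays the limit: €118,825.
Policyholder's share is the uncovered remainder: €141,675 − €118,825 = €22,850.

€22,850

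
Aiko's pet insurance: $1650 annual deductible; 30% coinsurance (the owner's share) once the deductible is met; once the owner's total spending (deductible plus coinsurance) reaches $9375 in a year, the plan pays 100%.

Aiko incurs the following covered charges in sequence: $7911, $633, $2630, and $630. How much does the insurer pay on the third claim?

$1841

Claim 1 — $7911: $1650 to deductible, leaving $6261; owner's 30% is $1878.30. Owner pays $3528.30; OOP now $3528.30. Insurer: $7911 − $3528.30 = $4382.70.
Claim 2 — $633: deductible met; 30% of $633 = $189.90. Owner owes $189.90 (running OOP $3718.20). Plan pays $633 − $189.90 = $443.10.
Claim 3 — $2630: deductible already satisfied, so owner's share is 30% × $2630 = $789. Cost to owner: $789. OOP to date $4507.20. Plan pays $2630 − $789 = $1841.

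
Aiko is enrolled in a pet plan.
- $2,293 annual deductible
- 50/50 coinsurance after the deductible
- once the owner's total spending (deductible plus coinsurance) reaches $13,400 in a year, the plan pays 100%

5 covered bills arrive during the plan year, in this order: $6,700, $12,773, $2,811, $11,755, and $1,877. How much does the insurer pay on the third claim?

Bill 1, $6,700: $2,293 finishes the deductible; $4,407 goes to coinsurance; 50% of $4,407 = $2,203.50. Owner owes $4,496.50 (running OOP $4,496.50). Plan pays $6,700 − $4,496.50 = $2,203.50.
Bill 2, $12,773: 50% coinsurance on $12,773 = $6,386.50. Cost to owner: $6,386.50. OOP to date $10,883. Insurer: $12,773 − $6,386.50 = $6,386.50.
Bill 3, $2,811: deductible already satisfied, so owner's share is 50% × $2,811 = $1,405.50. Owner owes $1,405.50 (running OOP $12,288.50). Insurer: $2,811 − $1,405.50 = $1,405.50.

$1,405.50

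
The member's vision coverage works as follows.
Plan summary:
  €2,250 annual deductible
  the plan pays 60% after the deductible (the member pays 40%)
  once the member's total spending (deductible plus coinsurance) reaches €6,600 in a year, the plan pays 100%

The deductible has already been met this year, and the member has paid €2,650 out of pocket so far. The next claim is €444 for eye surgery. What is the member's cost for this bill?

€177.60

With the deductible met, the entire €444 is subject to coinsurance.
Coinsurance: €444 × 40% = €177.60.
Year-to-date out-of-pocket becomes €2,650 + €177.60 = €2,827.60, still under the €6,600 maximum, so no cap applies.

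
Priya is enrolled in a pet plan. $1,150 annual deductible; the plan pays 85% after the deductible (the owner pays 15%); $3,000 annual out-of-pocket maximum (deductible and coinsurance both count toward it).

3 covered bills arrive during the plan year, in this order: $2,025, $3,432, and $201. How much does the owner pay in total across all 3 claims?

Claim 1 — $2,025: $1,150 finishes the deductible; $875 goes to coinsurance; coinsurance $875 × 15% = $131.25. Cost to owner: $1,281.25. OOP to date $1,281.25.
Claim 2 — $3,432: deductible already satisfied, so owner's share is 15% × $3,432 = $514.80. Cost to owner: $514.80. OOP to date $1,796.05.
Claim 3 — $201: deductible met; 15% of $201 = $30.15. Cost to owner: $30.15. OOP to date $1,826.20.
Summing the owner's payments: $1,281.25 + $514.80 + $30.15 = $1,826.20.

$1,826.20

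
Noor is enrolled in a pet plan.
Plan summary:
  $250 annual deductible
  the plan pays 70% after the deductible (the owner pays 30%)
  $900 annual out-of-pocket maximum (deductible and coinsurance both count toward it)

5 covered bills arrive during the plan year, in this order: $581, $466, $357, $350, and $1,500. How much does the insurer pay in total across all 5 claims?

$2,354

#1 ($581): $250 to deductible, leaving $331; 30% of $331 = $99.30. Owner pays $349.30; OOP now $349.30. Plan pays $581 − $349.30 = $231.70.
#2 ($466): deductible already satisfied, so owner's share is 30% × $466 = $139.80. Owner owes $139.80 (running OOP $489.10). Insurer: $466 − $139.80 = $326.20.
#3 ($357): deductible already satisfied, so owner's share is 30% × $357 = $107.10. Owner owes $107.10 (running OOP $596.20). Plan pays $357 − $107.10 = $249.90.
#4 ($350): deductible already satisfied, so owner's share is 30% × $350 = $105. Cost to owner: $105. OOP to date $701.20. Plan pays $350 − $105 = $245.
#5 ($1,500): 30% coinsurance on $1,500 = $450. OOP would hit $1,151.20 > $900, so the cap limits the owner to $900 − $701.20 = $198.80. Plan pays $1,500 − $198.80 = $1,301.20.
Insurer total = bills − owner's total = $3,254 − $900 = $2,354.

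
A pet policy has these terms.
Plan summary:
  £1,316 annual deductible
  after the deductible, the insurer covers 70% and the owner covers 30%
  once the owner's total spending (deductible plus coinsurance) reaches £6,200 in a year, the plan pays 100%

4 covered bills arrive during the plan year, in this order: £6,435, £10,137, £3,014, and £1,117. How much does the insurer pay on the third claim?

Bill 1, £6,435: £1,316 finishes the deductible; £5,119 goes to coinsurance; 30% of £5,119 = £1,535.70. Owner pays £2,851.70; OOP now £2,851.70. Insurer: £6,435 − £2,851.70 = £3,583.30.
Bill 2, £10,137: deductible met; 30% of £10,137 = £3,041.10. Owner owes £3,041.10 (running OOP £5,892.80). Insurer: £10,137 − £3,041.10 = £7,095.90.
Bill 3, £3,014: 30% coinsurance on £3,014 = £904.20. That would push OOP to £6,797, over the £6,200 cap, so owner pays £6,200 − £5,892.80 = £307.20. Insurer: £3,014 − £307.20 = £2,706.80.

£2,706.80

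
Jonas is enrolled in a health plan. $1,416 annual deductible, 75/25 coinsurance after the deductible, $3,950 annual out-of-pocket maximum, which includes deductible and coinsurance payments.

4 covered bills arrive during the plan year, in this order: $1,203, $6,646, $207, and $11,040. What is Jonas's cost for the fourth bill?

Claim 1 ($1,203): fully absorbed by the deductible. Patient pays $1,203; OOP now $1,203.
Claim 2 ($6,646): deductible takes $213, $6,433 remains; patient's 25% is $1,608.25. Patient pays $1,821.25; OOP now $3,024.25.
Claim 3 ($207): 25% coinsurance on $207 = $51.75. Cost to patient: $51.75. OOP to date $3,076.
Claim 4 ($11,040): deductible already satisfied, so patient's share is 25% × $11,040 = $2,760. Adding that to $3,076 gives $5,836, past the $3,950 cap; patient pays only $3,950 − $3,076 = $874.

$874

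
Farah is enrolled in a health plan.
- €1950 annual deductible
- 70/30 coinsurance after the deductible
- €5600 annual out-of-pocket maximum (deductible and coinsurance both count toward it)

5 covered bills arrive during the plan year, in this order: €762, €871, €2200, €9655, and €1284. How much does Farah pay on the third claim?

€881.90

#1 (€762): entire amount goes to the deductible. Patient pays €762; OOP now €762.
#2 (€871): all of it applies to the deductible. Patient owes €871 (running OOP €1633).
#3 (€2200): €317 finishes the deductible; €1883 goes to coinsurance; coinsurance €1883 × 30% = €564.90. Patient pays €881.90; OOP now €2514.90.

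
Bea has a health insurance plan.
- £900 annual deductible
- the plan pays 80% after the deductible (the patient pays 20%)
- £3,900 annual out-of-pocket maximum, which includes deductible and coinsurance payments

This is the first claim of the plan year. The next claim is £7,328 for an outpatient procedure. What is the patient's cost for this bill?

£2,185.60

Nothing has been paid toward the £900 deductible, so the first £900 of this charge is applied there.
The remaining £6,428 (= £7,328 − £900) moves to coinsurance.
20% of £6,428 = £1,285.60 falls to the patient.
That puts the patient's cost at £900 + £1,285.60 = £2,185.60 before any cap.
Year-to-date out-of-pocket becomes £0 + £2,185.60 = £2,185.60, still under the £3,900 maximum, so no cap applies.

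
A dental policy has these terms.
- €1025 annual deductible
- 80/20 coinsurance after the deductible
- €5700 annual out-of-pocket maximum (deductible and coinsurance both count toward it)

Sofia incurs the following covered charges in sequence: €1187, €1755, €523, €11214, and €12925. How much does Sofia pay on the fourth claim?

Claim 1 (€1187): €1025 to deductible, leaving €162; coinsurance €162 × 20% = €32.40. Cost to patient: €1057.40. OOP to date €1057.40.
Claim 2 (€1755): deductible already satisfied, so patient's share is 20% × €1755 = €351. Patient pays €351; OOP now €1408.40.
Claim 3 (€523): deductible already satisfied, so patient's share is 20% × €523 = €104.60. Patient pays €104.60; OOP now €1513.
Claim 4 (€11214): deductible already satisfied, so patient's share is 20% × €11214 = €2242.80. Cost to patient: €2242.80. OOP to date €3755.80.

€2242.80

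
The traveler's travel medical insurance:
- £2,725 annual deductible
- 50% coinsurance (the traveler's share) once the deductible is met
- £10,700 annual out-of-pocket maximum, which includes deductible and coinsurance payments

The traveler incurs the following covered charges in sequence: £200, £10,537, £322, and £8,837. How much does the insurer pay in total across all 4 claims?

Claim 1 (£200): fully absorbed by the deductible. Traveler pays £200; OOP now £200. Plan pays £200 − £200 = £0.
Claim 2 (£10,537): deductible takes £2,525, £8,012 remains; coinsurance £8,012 × 50% = £4,006. Traveler owes £6,531 (running OOP £6,731). Plan pays £10,537 − £6,531 = £4,006.
Claim 3 (£322): deductible already satisfied, so traveler's share is 50% × £322 = £161. Traveler pays £161; OOP now £6,892. Insurer: £322 − £161 = £161.
Claim 4 (£8,837): deductible already satisfied, so traveler's share is 50% × £8,837 = £4,418.50. That would push OOP to £11,310.50, over the £10,700 cap, so traveler pays £10,700 − £6,892 = £3,808. Plan pays £8,837 − £3,808 = £5,029.
Insurer total = bills − traveler's total = £19,896 − £10,700 = £9,196.

£9,196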